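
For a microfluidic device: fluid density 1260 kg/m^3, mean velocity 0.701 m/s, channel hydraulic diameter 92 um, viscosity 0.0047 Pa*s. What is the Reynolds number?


Step 1: Convert Dh to meters: Dh = 92e-6 m
Step 2: Re = rho * v * Dh / mu
Re = 1260 * 0.701 * 92e-6 / 0.0047
Re = 17.289


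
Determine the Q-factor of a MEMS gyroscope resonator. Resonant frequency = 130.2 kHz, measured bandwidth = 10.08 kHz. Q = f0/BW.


Step 1: Q = f0 / bandwidth
Step 2: Q = 130.2 / 10.08
Q = 12.9


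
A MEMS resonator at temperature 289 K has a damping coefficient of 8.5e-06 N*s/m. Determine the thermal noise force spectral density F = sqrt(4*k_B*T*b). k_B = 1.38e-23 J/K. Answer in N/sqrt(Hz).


Step 1: Compute 4 * k_B * T * b
= 4 * 1.38e-23 * 289 * 8.5e-06
= 1.3560e-25 N^2/Hz
Step 2: F_noise = sqrt(1.3560e-25)
F_noise = 3.68e-13 N/sqrt(Hz)


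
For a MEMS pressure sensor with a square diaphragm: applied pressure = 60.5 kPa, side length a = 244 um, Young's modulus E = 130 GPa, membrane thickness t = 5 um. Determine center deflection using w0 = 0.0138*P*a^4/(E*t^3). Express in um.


Step 1: Convert pressure to compatible units (E is in GPa, so P in GPa).
P = 60.5 kPa = 60.5e-6 GPa
Step 2: Compute numerator: 0.0138 * P * a^4.
a^4 = 244^4 = 3544535296
numerator = 0.0138 * 60.5e-6 * 3544535296 = 2.95933e+03
Step 3: Compute denominator: E * t^3 = 130 * 5^3 = 16250
Step 4: w0 = numerator / denominator = 2.95933e+03 / 16250 = 0.1821 um


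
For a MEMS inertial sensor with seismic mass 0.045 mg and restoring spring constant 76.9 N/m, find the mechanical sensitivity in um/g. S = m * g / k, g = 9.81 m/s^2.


Step 1: Convert mass: m = 0.045 mg = 4.50e-08 kg
Step 2: S = m * g / k = 4.50e-08 * 9.81 / 76.9
Step 3: S = 5.74e-09 m/g
Step 4: Convert to um/g: S = 0.006 um/g


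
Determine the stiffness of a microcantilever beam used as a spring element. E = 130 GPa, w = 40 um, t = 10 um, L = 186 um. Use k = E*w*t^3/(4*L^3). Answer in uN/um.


Step 1: Convert E to consistent units (1 GPa = 1000 uN/um^2).
E = 130 GPa = 130000 uN/um^2
Step 2: Compute t^3 = 10^3 = 1000
Step 3: Compute L^3 = 186^3 = 6434856
Step 4: k = 130000 * 40 * 1000 / (4 * 6434856)
k = 202.0247 uN/um


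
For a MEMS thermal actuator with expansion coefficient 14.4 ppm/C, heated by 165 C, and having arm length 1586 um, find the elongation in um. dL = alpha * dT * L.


Step 1: Convert CTE: alpha = 14.4 ppm/C = 14.4e-6 /C
Step 2: dL = 14.4e-6 * 165 * 1586
dL = 3.7683 um


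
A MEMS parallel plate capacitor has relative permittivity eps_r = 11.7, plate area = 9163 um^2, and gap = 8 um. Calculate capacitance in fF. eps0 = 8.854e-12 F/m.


Step 1: Convert area to m^2: A = 9163e-12 m^2
Step 2: Convert gap to m: d = 8e-6 m
Step 3: C = eps0 * eps_r * A / d
C = 8.854e-12 * 11.7 * 9163e-12 / 8e-6
Step 4: Convert to fF (multiply by 1e15).
C = 118.65 fF


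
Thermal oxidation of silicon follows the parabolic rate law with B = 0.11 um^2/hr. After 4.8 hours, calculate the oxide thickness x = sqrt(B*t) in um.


Step 1: Compute B*t = 0.11 * 4.8 = 0.528
Step 2: x = sqrt(0.528)
x = 0.727 um


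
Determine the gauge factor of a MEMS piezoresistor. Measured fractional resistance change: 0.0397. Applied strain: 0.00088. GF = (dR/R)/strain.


Step 1: Identify values.
dR/R = 0.0397, strain = 0.00088
Step 2: GF = (dR/R) / strain = 0.0397 / 0.00088
GF = 45.1


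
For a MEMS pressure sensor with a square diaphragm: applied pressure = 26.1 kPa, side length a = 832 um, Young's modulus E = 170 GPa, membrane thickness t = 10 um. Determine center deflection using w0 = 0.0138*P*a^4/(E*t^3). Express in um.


Step 1: Convert pressure to compatible units (E is in GPa, so P in GPa).
P = 26.1 kPa = 26.1e-6 GPa
Step 2: Compute numerator: 0.0138 * P * a^4.
a^4 = 832^4 = 479174066176
numerator = 0.0138 * 26.1e-6 * 479174066176 = 1.725889e+05
Step 3: Compute denominator: E * t^3 = 170 * 10^3 = 170000
Step 4: w0 = numerator / denominator = 1.725889e+05 / 170000 = 1.0152 um


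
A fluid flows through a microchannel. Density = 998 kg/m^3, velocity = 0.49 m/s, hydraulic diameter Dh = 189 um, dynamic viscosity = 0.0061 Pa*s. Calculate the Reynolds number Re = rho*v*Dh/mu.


Step 1: Convert Dh to meters: Dh = 189e-6 m
Step 2: Re = rho * v * Dh / mu
Re = 998 * 0.49 * 189e-6 / 0.0061
Re = 15.152


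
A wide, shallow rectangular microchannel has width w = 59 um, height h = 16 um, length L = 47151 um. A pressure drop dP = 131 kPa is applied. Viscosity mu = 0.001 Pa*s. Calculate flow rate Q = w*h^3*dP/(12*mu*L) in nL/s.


Step 1: Convert all dimensions to SI (meters).
w = 59e-6 m, h = 16e-6 m, L = 47151e-6 m, dP = 131e3 Pa
Step 2: Q = w * h^3 * dP / (12 * mu * L)
Q = 59e-6 * (16e-6)^3 * 131e3 / (12 * 0.001 * 47151e-6) = 5.595142e-11 m^3/s
Step 3: Convert Q from m^3/s to nL/s (1 m^3 = 1e12 nL, so multiply by 1e12).
Q = 55.951 nL/s


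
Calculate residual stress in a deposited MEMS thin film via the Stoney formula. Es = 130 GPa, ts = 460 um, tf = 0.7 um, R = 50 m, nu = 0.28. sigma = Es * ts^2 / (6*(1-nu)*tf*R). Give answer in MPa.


Step 1: Compute numerator: Es * ts^2 = 130 * 460^2 = 27508000 (GPa*um^2)
Step 2: Compute denominator (R in um): 6*(1-nu)*tf*R = 6*0.72*0.7*50e6 = 151200000.0 (um^2)
Step 3: sigma (GPa) = 27508000 / 151200000.0 = 1.81931e-01 GPa
Step 4: Convert to MPa (x1000): sigma = 181.9 MPa


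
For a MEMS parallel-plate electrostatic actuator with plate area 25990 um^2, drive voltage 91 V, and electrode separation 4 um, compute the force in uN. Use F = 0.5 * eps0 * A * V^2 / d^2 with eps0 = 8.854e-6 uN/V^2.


Step 1: Identify parameters.
eps0 = 8.854e-6 uN/V^2, A = 25990 um^2, V = 91 V, d = 4 um
Step 2: Compute V^2 = 91^2 = 8281
Step 3: Compute d^2 = 4^2 = 16
Step 4: F = 0.5 * 8.854e-6 * 25990 * 8281 / 16
F = 59.55 uN


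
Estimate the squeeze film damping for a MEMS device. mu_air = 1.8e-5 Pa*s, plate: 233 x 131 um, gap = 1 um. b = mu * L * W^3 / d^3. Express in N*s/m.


Step 1: Convert to SI.
L = 233e-6 m, W = 131e-6 m, d = 1e-6 m
Step 2: W^3 = (131e-6)^3 = 2.25e-12 m^3
Step 3: d^3 = (1e-6)^3 = 1.00e-18 m^3
Step 4: b = 1.8e-5 * 233e-6 * 2.25e-12 / 1.00e-18
b = 9.43e-03 N*s/m


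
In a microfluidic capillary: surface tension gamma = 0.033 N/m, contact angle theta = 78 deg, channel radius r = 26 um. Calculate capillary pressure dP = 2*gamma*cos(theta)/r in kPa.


Step 1: cos(78 deg) = 0.2079
Step 2: Convert r to m: r = 26e-6 m
Step 3: dP = 2 * 0.033 * 0.2079 / 26e-6 = 527.7 Pa
Step 4: Convert Pa to kPa (divide by 1000).
dP = 0.53 kPa


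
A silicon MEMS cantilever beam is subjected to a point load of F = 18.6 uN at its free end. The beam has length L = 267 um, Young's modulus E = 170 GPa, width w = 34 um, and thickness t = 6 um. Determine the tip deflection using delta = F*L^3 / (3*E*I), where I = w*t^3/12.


Step 1: Calculate the second moment of area.
I = w * t^3 / 12 = 34 * 6^3 / 12 = 612.0 um^4
Step 2: Convert E to consistent units (1 GPa = 1000 uN/um^2).
E = 170 GPa = 170000 uN/um^2
Step 3: Calculate tip deflection.
delta = F * L^3 / (3 * E * I)
delta = 18.6 * 267^3 / (3 * 170000 * 612.0)
delta = 1.1343 um


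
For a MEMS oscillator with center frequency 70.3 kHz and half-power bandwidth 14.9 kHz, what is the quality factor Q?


Step 1: Q = f0 / bandwidth
Step 2: Q = 70.3 / 14.9
Q = 4.7


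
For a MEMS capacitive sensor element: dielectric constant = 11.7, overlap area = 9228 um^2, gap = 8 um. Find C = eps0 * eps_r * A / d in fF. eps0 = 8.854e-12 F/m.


Step 1: Convert area to m^2: A = 9228e-12 m^2
Step 2: Convert gap to m: d = 8e-6 m
Step 3: C = eps0 * eps_r * A / d
C = 8.854e-12 * 11.7 * 9228e-12 / 8e-6
Step 4: Convert to fF (multiply by 1e15).
C = 119.49 fF


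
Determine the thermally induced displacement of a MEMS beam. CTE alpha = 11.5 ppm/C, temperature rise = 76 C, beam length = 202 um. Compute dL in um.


Step 1: Convert CTE: alpha = 11.5 ppm/C = 11.5e-6 /C
Step 2: dL = 11.5e-6 * 76 * 202
dL = 0.1765 um


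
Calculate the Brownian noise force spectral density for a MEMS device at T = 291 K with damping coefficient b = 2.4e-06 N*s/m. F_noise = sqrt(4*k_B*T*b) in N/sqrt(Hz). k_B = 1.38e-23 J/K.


Step 1: Compute 4 * k_B * T * b
= 4 * 1.38e-23 * 291 * 2.4e-06
= 3.8552e-26 N^2/Hz
Step 2: F_noise = sqrt(3.8552e-26)
F_noise = 1.96e-13 N/sqrt(Hz)


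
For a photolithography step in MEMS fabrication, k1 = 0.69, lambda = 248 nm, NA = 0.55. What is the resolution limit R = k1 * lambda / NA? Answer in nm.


Step 1: Identify values: k1 = 0.69, lambda = 248 nm, NA = 0.55
Step 2: R = k1 * lambda / NA
R = 0.69 * 248 / 0.55
R = 311.1 nm


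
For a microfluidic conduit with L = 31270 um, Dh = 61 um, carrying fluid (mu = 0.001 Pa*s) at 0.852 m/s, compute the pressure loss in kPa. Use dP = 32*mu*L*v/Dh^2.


Step 1: Convert to SI: L = 31270e-6 m, Dh = 61e-6 m
Step 2: dP = 32 * 0.001 * 31270e-6 * 0.852 / (61e-6)^2
Step 3: dP = 229117.25 Pa
Step 4: Convert to kPa: dP = 229.12 kPa


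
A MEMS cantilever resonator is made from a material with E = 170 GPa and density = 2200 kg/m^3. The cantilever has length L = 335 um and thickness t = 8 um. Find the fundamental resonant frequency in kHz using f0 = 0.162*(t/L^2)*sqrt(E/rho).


Step 1: Convert units to SI.
t_SI = 8e-6 m, L_SI = 335e-6 m
Step 2: Calculate sqrt(E/rho).
sqrt(170e9 / 2200) = 8790.49 m/s
Step 3: Compute f0.
f0 = 0.162 * 8e-6 / (335e-6)^2 * 8790.49 = 101514.6 Hz = 101.51 kHz


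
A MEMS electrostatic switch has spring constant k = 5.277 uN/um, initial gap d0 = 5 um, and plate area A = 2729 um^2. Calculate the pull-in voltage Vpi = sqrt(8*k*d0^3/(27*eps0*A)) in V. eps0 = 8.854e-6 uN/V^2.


Step 1: Compute numerator: 8 * k * d0^3 = 8 * 5.277 * 5^3 = 5277.0
Step 2: Compute denominator: 27 * eps0 * A = 27 * 8.854e-6 * 2729 = 0.652389
Step 3: Vpi = sqrt(5277.0 / 0.652389)
Vpi = 89.94 V


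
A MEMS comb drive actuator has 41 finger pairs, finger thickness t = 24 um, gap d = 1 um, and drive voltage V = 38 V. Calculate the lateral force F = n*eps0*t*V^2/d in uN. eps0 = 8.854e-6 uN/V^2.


Step 1: Parameters: n=41, eps0=8.854e-6 uN/V^2, t=24 um, V=38 V, d=1 um
Step 2: V^2 = 1444
Step 3: F = 41 * 8.854e-6 * 24 * 1444 / 1
F = 12.581 uN


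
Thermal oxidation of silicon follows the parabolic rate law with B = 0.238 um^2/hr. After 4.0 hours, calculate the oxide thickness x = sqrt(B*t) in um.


Step 1: Compute B*t = 0.238 * 4.0 = 0.952
Step 2: x = sqrt(0.952)
x = 0.976 um


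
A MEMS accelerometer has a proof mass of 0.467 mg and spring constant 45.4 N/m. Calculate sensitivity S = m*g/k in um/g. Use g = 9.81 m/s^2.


Step 1: Convert mass: m = 0.467 mg = 4.67e-07 kg
Step 2: S = m * g / k = 4.67e-07 * 9.81 / 45.4
Step 3: S = 1.01e-07 m/g
Step 4: Convert to um/g: S = 0.101 um/g


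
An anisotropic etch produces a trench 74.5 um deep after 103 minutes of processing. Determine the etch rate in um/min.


Step 1: Etch rate = depth / time
Step 2: rate = 74.5 / 103
rate = 0.723 um/min


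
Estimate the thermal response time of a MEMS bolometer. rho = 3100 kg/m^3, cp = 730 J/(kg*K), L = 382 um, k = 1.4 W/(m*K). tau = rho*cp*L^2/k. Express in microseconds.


Step 1: Convert L to m: L = 382e-6 m
Step 2: L^2 = (382e-6)^2 = 1.45924e-07 m^2
Step 3: tau = 3100 * 730 * 1.45924e-07 / 1.4 = 2.3587572286e-01 s
Step 4: Convert to microseconds (multiply by 1e6).
tau = 235875.723 us


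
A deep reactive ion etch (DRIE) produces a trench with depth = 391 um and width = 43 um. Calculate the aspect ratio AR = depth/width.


Step 1: AR = depth / width
Step 2: AR = 391 / 43
AR = 9.1


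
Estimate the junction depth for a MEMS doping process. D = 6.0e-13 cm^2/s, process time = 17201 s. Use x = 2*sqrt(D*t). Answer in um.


Step 1: Compute D*t = 6.0e-13 * 17201 = 1.03206e-08 cm^2
Step 2: sqrt(D*t) = 1.0159e-04 cm
Step 3: x = 2 * 1.0159e-04 cm = 2.0318e-04 cm
Step 4: Convert to um (1 cm = 1e4 um): x = 2.032 um


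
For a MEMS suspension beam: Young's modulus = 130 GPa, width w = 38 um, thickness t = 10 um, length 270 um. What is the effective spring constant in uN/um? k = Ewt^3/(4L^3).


Step 1: Convert E to consistent units (1 GPa = 1000 uN/um^2).
E = 130 GPa = 130000 uN/um^2
Step 2: Compute t^3 = 10^3 = 1000
Step 3: Compute L^3 = 270^3 = 19683000
Step 4: k = 130000 * 38 * 1000 / (4 * 19683000)
k = 62.7445 uN/um


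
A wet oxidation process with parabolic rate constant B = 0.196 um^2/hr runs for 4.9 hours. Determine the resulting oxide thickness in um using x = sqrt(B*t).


Step 1: Compute B*t = 0.196 * 4.9 = 0.9604
Step 2: x = sqrt(0.9604)
x = 0.98 um


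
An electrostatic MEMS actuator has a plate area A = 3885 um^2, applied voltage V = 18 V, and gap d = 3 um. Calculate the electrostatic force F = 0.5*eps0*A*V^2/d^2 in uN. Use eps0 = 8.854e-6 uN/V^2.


Step 1: Identify parameters.
eps0 = 8.854e-6 uN/V^2, A = 3885 um^2, V = 18 V, d = 3 um
Step 2: Compute V^2 = 18^2 = 324
Step 3: Compute d^2 = 3^2 = 9
Step 4: F = 0.5 * 8.854e-6 * 3885 * 324 / 9
F = 0.619 uN


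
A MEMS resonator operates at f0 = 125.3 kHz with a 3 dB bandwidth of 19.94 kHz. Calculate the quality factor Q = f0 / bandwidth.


Step 1: Q = f0 / bandwidth
Step 2: Q = 125.3 / 19.94
Q = 6.3


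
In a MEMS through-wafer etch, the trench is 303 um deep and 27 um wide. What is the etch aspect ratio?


Step 1: AR = depth / width
Step 2: AR = 303 / 27
AR = 11.2


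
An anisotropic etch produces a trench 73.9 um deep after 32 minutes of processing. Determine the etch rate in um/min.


Step 1: Etch rate = depth / time
Step 2: rate = 73.9 / 32
rate = 2.309 um/min


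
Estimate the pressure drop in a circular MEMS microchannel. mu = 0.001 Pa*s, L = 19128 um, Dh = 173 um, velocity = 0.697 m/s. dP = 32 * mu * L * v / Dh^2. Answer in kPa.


Step 1: Convert to SI: L = 19128e-6 m, Dh = 173e-6 m
Step 2: dP = 32 * 0.001 * 19128e-6 * 0.697 / (173e-6)^2
Step 3: dP = 14254.77 Pa
Step 4: Convert to kPa: dP = 14.25 kPa


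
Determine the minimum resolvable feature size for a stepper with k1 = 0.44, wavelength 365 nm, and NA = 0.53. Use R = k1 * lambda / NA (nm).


Step 1: Identify values: k1 = 0.44, lambda = 365 nm, NA = 0.53
Step 2: R = k1 * lambda / NA
R = 0.44 * 365 / 0.53
R = 303.0 nm


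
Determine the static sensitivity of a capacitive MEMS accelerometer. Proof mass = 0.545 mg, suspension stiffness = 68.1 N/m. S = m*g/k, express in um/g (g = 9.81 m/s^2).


Step 1: Convert mass: m = 0.545 mg = 5.45e-07 kg
Step 2: S = m * g / k = 5.45e-07 * 9.81 / 68.1
Step 3: S = 7.85e-08 m/g
Step 4: Convert to um/g: S = 0.079 um/g


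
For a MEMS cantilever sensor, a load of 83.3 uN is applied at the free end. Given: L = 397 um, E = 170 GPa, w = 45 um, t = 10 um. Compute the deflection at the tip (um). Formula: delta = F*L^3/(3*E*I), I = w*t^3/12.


Step 1: Calculate the second moment of area.
I = w * t^3 / 12 = 45 * 10^3 / 12 = 3750.0 um^4
Step 2: Convert E to consistent units (1 GPa = 1000 uN/um^2).
E = 170 GPa = 170000 uN/um^2
Step 3: Calculate tip deflection.
delta = F * L^3 / (3 * E * I)
delta = 83.3 * 397^3 / (3 * 170000 * 3750.0)
delta = 2.7253 um


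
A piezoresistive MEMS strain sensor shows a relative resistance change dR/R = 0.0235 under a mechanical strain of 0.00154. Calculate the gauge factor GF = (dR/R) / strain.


Step 1: Identify values.
dR/R = 0.0235, strain = 0.00154
Step 2: GF = (dR/R) / strain = 0.0235 / 0.00154
GF = 15.3


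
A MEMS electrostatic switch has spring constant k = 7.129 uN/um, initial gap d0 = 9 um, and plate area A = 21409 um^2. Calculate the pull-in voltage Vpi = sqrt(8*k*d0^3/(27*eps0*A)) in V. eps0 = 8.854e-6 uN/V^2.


Step 1: Compute numerator: 8 * k * d0^3 = 8 * 7.129 * 9^3 = 41576.328
Step 2: Compute denominator: 27 * eps0 * A = 27 * 8.854e-6 * 21409 = 5.117993
Step 3: Vpi = sqrt(41576.328 / 5.117993)
Vpi = 90.13 V


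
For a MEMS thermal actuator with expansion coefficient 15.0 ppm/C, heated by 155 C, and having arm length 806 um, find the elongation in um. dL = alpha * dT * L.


Step 1: Convert CTE: alpha = 15.0 ppm/C = 15.0e-6 /C
Step 2: dL = 15.0e-6 * 155 * 806
dL = 1.8739 um


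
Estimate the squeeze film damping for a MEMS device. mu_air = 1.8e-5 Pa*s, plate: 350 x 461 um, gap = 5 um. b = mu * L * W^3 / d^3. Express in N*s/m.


Step 1: Convert to SI.
L = 350e-6 m, W = 461e-6 m, d = 5e-6 m
Step 2: W^3 = (461e-6)^3 = 9.80e-11 m^3
Step 3: d^3 = (5e-6)^3 = 1.25e-16 m^3
Step 4: b = 1.8e-5 * 350e-6 * 9.80e-11 / 1.25e-16
b = 4.94e-03 N*s/m


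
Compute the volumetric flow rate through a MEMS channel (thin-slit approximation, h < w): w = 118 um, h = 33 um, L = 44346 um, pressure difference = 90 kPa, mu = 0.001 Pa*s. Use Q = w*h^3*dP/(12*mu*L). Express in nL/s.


Step 1: Convert all dimensions to SI (meters).
w = 118e-6 m, h = 33e-6 m, L = 44346e-6 m, dP = 90e3 Pa
Step 2: Q = w * h^3 * dP / (12 * mu * L)
Q = 118e-6 * (33e-6)^3 * 90e3 / (12 * 0.001 * 44346e-6) = 7.1718408e-10 m^3/s
Step 3: Convert Q from m^3/s to nL/s (1 m^3 = 1e12 nL, so multiply by 1e12).
Q = 717.184 nL/s


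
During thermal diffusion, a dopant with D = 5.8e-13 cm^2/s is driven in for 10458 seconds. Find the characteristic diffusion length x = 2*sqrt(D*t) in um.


Step 1: Compute D*t = 5.8e-13 * 10458 = 6.06564e-09 cm^2
Step 2: sqrt(D*t) = 7.78822e-05 cm
Step 3: x = 2 * 7.78822e-05 cm = 1.557644e-04 cm
Step 4: Convert to um (1 cm = 1e4 um): x = 1.558 um


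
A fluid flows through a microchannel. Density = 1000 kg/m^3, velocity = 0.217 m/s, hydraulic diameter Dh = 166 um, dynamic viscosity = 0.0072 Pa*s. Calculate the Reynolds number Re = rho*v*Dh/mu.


Step 1: Convert Dh to meters: Dh = 166e-6 m
Step 2: Re = rho * v * Dh / mu
Re = 1000 * 0.217 * 166e-6 / 0.0072
Re = 5.003


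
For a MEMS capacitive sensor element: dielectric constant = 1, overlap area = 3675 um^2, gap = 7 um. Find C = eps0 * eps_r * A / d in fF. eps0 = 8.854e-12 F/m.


Step 1: Convert area to m^2: A = 3675e-12 m^2
Step 2: Convert gap to m: d = 7e-6 m
Step 3: C = eps0 * eps_r * A / d
C = 8.854e-12 * 1 * 3675e-12 / 7e-6
Step 4: Convert to fF (multiply by 1e15).
C = 4.65 fF


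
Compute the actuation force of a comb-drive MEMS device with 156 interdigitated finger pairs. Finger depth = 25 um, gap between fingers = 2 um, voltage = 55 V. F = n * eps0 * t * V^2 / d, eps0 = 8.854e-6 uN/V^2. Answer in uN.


Step 1: Parameters: n=156, eps0=8.854e-6 uN/V^2, t=25 um, V=55 V, d=2 um
Step 2: V^2 = 3025
Step 3: F = 156 * 8.854e-6 * 25 * 3025 / 2
F = 52.228 uN


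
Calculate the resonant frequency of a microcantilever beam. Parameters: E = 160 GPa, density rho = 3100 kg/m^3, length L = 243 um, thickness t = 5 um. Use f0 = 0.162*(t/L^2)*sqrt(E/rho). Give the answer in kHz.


Step 1: Convert units to SI.
t_SI = 5e-6 m, L_SI = 243e-6 m
Step 2: Calculate sqrt(E/rho).
sqrt(160e9 / 3100) = 7184.21 m/s
Step 3: Compute f0.
f0 = 0.162 * 5e-6 / (243e-6)^2 * 7184.21 = 98548.8 Hz = 98.55 kHz


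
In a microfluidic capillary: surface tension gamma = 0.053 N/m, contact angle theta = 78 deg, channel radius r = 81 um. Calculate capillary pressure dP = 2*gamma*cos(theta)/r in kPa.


Step 1: cos(78 deg) = 0.2079
Step 2: Convert r to m: r = 81e-6 m
Step 3: dP = 2 * 0.053 * 0.2079 / 81e-6 = 272.1 Pa
Step 4: Convert Pa to kPa (divide by 1000).
dP = 0.27 kPa


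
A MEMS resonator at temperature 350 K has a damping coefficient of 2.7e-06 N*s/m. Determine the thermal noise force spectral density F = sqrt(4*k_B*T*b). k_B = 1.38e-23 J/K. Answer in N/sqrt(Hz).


Step 1: Compute 4 * k_B * T * b
= 4 * 1.38e-23 * 350 * 2.7e-06
= 5.2164e-26 N^2/Hz
Step 2: F_noise = sqrt(5.2164e-26)
F_noise = 2.28e-13 N/sqrt(Hz)


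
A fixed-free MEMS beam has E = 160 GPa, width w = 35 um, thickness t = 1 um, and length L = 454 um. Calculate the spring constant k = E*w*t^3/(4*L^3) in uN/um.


Step 1: Convert E to consistent units (1 GPa = 1000 uN/um^2).
E = 160 GPa = 160000 uN/um^2
Step 2: Compute t^3 = 1^3 = 1
Step 3: Compute L^3 = 454^3 = 93576664
Step 4: k = 160000 * 35 * 1 / (4 * 93576664)
k = 0.015 uN/um


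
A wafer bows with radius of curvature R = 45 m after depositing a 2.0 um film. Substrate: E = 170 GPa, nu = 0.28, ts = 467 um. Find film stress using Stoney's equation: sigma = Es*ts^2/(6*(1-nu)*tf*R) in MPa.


Step 1: Compute numerator: Es * ts^2 = 170 * 467^2 = 37075130 (GPa*um^2)
Step 2: Compute denominator (R in um): 6*(1-nu)*tf*R = 6*0.72*2.0*45e6 = 388800000.0 (um^2)
Step 3: sigma (GPa) = 37075130 / 388800000.0 = 9.5358e-02 GPa
Step 4: Convert to MPa (x1000): sigma = 95.4 MPa


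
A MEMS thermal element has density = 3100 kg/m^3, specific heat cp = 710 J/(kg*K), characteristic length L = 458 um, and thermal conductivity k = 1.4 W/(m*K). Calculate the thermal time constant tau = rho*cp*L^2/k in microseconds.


Step 1: Convert L to m: L = 458e-6 m
Step 2: L^2 = (458e-6)^2 = 2.09764e-07 m^2
Step 3: tau = 3100 * 710 * 2.09764e-07 / 1.4 = 3.2977897429e-01 s
Step 4: Convert to microseconds (multiply by 1e6).
tau = 329778.974 us


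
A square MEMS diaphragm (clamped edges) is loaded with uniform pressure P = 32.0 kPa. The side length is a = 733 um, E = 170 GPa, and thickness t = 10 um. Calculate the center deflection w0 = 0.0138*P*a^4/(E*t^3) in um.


Step 1: Convert pressure to compatible units (E is in GPa, so P in GPa).
P = 32.0 kPa = 32.0e-6 GPa
Step 2: Compute numerator: 0.0138 * P * a^4.
a^4 = 733^4 = 288679469521
numerator = 0.0138 * 32.0e-6 * 288679469521 = 1.27481e+05
Step 3: Compute denominator: E * t^3 = 170 * 10^3 = 170000
Step 4: w0 = numerator / denominator = 1.27481e+05 / 170000 = 0.7499 um


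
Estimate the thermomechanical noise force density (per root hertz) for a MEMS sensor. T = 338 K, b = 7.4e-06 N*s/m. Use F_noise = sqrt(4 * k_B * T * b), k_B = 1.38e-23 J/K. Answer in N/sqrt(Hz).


Step 1: Compute 4 * k_B * T * b
= 4 * 1.38e-23 * 338 * 7.4e-06
= 1.3807e-25 N^2/Hz
Step 2: F_noise = sqrt(1.3807e-25)
F_noise = 3.72e-13 N/sqrt(Hz)


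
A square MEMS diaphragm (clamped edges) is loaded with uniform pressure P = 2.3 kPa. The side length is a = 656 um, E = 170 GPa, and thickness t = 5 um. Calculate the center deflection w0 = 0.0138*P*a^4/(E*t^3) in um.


Step 1: Convert pressure to compatible units (E is in GPa, so P in GPa).
P = 2.3 kPa = 2.3e-6 GPa
Step 2: Compute numerator: 0.0138 * P * a^4.
a^4 = 656^4 = 185189072896
numerator = 0.0138 * 2.3e-6 * 185189072896 = 5.8779e+03
Step 3: Compute denominator: E * t^3 = 170 * 5^3 = 21250
Step 4: w0 = numerator / denominator = 5.8779e+03 / 21250 = 0.2766 um


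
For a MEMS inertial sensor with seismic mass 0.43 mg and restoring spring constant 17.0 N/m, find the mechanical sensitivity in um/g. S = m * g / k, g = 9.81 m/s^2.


Step 1: Convert mass: m = 0.43 mg = 4.30e-07 kg
Step 2: S = m * g / k = 4.30e-07 * 9.81 / 17.0
Step 3: S = 2.48e-07 m/g
Step 4: Convert to um/g: S = 0.248 um/g


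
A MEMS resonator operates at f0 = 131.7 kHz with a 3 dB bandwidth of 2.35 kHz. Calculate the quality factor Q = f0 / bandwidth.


Step 1: Q = f0 / bandwidth
Step 2: Q = 131.7 / 2.35
Q = 56.0


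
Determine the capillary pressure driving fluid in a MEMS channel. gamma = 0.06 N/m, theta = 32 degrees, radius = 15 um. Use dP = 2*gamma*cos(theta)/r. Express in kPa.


Step 1: cos(32 deg) = 0.848
Step 2: Convert r to m: r = 15e-6 m
Step 3: dP = 2 * 0.06 * 0.848 / 15e-6 = 6784.0 Pa
Step 4: Convert Pa to kPa (divide by 1000).
dP = 6.78 kPa


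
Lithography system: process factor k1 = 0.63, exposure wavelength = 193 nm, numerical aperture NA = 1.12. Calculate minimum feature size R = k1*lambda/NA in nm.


Step 1: Identify values: k1 = 0.63, lambda = 193 nm, NA = 1.12
Step 2: R = k1 * lambda / NA
R = 0.63 * 193 / 1.12
R = 108.6 nm


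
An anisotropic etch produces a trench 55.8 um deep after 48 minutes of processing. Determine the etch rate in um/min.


Step 1: Etch rate = depth / time
Step 2: rate = 55.8 / 48
rate = 1.162 um/min


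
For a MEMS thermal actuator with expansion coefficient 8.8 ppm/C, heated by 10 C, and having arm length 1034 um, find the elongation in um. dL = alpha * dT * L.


Step 1: Convert CTE: alpha = 8.8 ppm/C = 8.8e-6 /C
Step 2: dL = 8.8e-6 * 10 * 1034
dL = 0.091 um


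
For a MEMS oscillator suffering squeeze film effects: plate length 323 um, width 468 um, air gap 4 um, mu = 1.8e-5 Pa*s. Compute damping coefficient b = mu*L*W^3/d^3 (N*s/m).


Step 1: Convert to SI.
L = 323e-6 m, W = 468e-6 m, d = 4e-6 m
Step 2: W^3 = (468e-6)^3 = 1.03e-10 m^3
Step 3: d^3 = (4e-6)^3 = 6.40e-17 m^3
Step 4: b = 1.8e-5 * 323e-6 * 1.03e-10 / 6.40e-17
b = 9.31e-03 N*s/m


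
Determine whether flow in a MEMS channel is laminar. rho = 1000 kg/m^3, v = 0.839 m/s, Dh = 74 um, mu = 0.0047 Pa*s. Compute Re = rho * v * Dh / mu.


Step 1: Convert Dh to meters: Dh = 74e-6 m
Step 2: Re = rho * v * Dh / mu
Re = 1000 * 0.839 * 74e-6 / 0.0047
Re = 13.21
Since Re = 13.21 is below ~2300, the flow is laminar.


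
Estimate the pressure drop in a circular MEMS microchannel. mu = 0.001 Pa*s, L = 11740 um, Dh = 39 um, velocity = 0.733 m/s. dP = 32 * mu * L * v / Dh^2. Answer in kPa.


Step 1: Convert to SI: L = 11740e-6 m, Dh = 39e-6 m
Step 2: dP = 32 * 0.001 * 11740e-6 * 0.733 / (39e-6)^2
Step 3: dP = 181047.63 Pa
Step 4: Convert to kPa: dP = 181.05 kPa


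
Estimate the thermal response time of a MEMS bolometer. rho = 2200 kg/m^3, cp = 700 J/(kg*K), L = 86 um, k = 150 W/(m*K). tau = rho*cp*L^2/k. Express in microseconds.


Step 1: Convert L to m: L = 86e-6 m
Step 2: L^2 = (86e-6)^2 = 7.396e-09 m^2
Step 3: tau = 2200 * 700 * 7.396e-09 / 150 = 7.593227e-05 s
Step 4: Convert to microseconds (multiply by 1e6).
tau = 75.932 us


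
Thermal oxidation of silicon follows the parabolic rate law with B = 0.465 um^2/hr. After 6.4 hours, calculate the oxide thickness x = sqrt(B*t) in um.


Step 1: Compute B*t = 0.465 * 6.4 = 2.976
Step 2: x = sqrt(2.976)
x = 1.725 um


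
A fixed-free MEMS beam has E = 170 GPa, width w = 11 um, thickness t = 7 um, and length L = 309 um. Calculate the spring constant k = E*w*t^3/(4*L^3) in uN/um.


Step 1: Convert E to consistent units (1 GPa = 1000 uN/um^2).
E = 170 GPa = 170000 uN/um^2
Step 2: Compute t^3 = 7^3 = 343
Step 3: Compute L^3 = 309^3 = 29503629
Step 4: k = 170000 * 11 * 343 / (4 * 29503629)
k = 5.435 uN/um


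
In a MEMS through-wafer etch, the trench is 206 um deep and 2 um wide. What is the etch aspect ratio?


Step 1: AR = depth / width
Step 2: AR = 206 / 2
AR = 103.0


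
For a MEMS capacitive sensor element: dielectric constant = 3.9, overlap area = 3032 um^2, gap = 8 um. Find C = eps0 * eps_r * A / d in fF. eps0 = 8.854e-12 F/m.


Step 1: Convert area to m^2: A = 3032e-12 m^2
Step 2: Convert gap to m: d = 8e-6 m
Step 3: C = eps0 * eps_r * A / d
C = 8.854e-12 * 3.9 * 3032e-12 / 8e-6
Step 4: Convert to fF (multiply by 1e15).
C = 13.09 fF


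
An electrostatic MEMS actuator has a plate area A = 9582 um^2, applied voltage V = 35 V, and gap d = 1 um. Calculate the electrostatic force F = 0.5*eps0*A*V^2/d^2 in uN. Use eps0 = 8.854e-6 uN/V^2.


Step 1: Identify parameters.
eps0 = 8.854e-6 uN/V^2, A = 9582 um^2, V = 35 V, d = 1 um
Step 2: Compute V^2 = 35^2 = 1225
Step 3: Compute d^2 = 1^2 = 1
Step 4: F = 0.5 * 8.854e-6 * 9582 * 1225 / 1
F = 51.964 uN


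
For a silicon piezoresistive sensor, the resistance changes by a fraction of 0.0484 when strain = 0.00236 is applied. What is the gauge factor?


Step 1: Identify values.
dR/R = 0.0484, strain = 0.00236
Step 2: GF = (dR/R) / strain = 0.0484 / 0.00236
GF = 20.5


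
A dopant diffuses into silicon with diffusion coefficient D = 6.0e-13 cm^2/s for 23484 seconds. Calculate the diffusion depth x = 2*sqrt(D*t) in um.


Step 1: Compute D*t = 6.0e-13 * 23484 = 1.40904e-08 cm^2
Step 2: sqrt(D*t) = 1.18703e-04 cm
Step 3: x = 2 * 1.18703e-04 cm = 2.37406e-04 cm
Step 4: Convert to um (1 cm = 1e4 um): x = 2.374 um


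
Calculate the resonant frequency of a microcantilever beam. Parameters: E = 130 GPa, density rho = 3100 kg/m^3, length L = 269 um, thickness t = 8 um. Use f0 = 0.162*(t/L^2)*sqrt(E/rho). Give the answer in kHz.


Step 1: Convert units to SI.
t_SI = 8e-6 m, L_SI = 269e-6 m
Step 2: Calculate sqrt(E/rho).
sqrt(130e9 / 3100) = 6475.76 m/s
Step 3: Compute f0.
f0 = 0.162 * 8e-6 / (269e-6)^2 * 6475.76 = 115982.2 Hz = 115.98 kHz


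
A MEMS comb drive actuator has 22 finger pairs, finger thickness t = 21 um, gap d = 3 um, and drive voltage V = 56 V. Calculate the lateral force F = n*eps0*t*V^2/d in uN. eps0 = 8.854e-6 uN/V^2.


Step 1: Parameters: n=22, eps0=8.854e-6 uN/V^2, t=21 um, V=56 V, d=3 um
Step 2: V^2 = 3136
Step 3: F = 22 * 8.854e-6 * 21 * 3136 / 3
F = 4.276 uN


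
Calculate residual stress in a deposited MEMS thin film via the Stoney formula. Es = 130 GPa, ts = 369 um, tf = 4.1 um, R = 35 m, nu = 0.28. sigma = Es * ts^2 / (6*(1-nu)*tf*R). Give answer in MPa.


Step 1: Compute numerator: Es * ts^2 = 130 * 369^2 = 17700930 (GPa*um^2)
Step 2: Compute denominator (R in um): 6*(1-nu)*tf*R = 6*0.72*4.1*35e6 = 619920000.0 (um^2)
Step 3: sigma (GPa) = 17700930 / 619920000.0 = 2.8554e-02 GPa
Step 4: Convert to MPa (x1000): sigma = 28.6 MPa


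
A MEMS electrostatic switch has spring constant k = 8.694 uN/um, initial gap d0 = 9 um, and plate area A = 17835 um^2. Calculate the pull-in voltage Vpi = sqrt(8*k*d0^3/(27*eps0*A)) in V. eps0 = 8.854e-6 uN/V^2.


Step 1: Compute numerator: 8 * k * d0^3 = 8 * 8.694 * 9^3 = 50703.408
Step 2: Compute denominator: 27 * eps0 * A = 27 * 8.854e-6 * 17835 = 4.263599
Step 3: Vpi = sqrt(50703.408 / 4.263599)
Vpi = 109.05 V


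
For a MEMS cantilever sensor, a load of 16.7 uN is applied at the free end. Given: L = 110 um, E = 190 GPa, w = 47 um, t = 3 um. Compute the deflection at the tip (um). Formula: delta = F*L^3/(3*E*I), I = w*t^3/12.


Step 1: Calculate the second moment of area.
I = w * t^3 / 12 = 47 * 3^3 / 12 = 105.75 um^4
Step 2: Convert E to consistent units (1 GPa = 1000 uN/um^2).
E = 190 GPa = 190000 uN/um^2
Step 3: Calculate tip deflection.
delta = F * L^3 / (3 * E * I)
delta = 16.7 * 110^3 / (3 * 190000 * 105.75)
delta = 0.3688 um


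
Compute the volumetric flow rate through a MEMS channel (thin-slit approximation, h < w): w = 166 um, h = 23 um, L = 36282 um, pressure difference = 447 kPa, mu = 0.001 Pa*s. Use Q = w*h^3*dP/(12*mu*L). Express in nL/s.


Step 1: Convert all dimensions to SI (meters).
w = 166e-6 m, h = 23e-6 m, L = 36282e-6 m, dP = 447e3 Pa
Step 2: Q = w * h^3 * dP / (12 * mu * L)
Q = 166e-6 * (23e-6)^3 * 447e3 / (12 * 0.001 * 36282e-6) = 2.07360797e-09 m^3/s
Step 3: Convert Q from m^3/s to nL/s (1 m^3 = 1e12 nL, so multiply by 1e12).
Q = 2073.608 nL/s


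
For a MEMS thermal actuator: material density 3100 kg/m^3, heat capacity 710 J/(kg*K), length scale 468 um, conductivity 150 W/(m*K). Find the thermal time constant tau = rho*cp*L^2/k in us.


Step 1: Convert L to m: L = 468e-6 m
Step 2: L^2 = (468e-6)^2 = 2.19024e-07 m^2
Step 3: tau = 3100 * 710 * 2.19024e-07 / 150 = 3.21381216e-03 s
Step 4: Convert to microseconds (multiply by 1e6).
tau = 3213.812 us


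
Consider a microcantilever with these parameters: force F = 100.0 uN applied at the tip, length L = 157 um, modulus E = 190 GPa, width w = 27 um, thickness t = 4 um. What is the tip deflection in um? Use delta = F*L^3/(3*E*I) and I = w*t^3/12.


Step 1: Calculate the second moment of area.
I = w * t^3 / 12 = 27 * 4^3 / 12 = 144.0 um^4
Step 2: Convert E to consistent units (1 GPa = 1000 uN/um^2).
E = 190 GPa = 190000 uN/um^2
Step 3: Calculate tip deflection.
delta = F * L^3 / (3 * E * I)
delta = 100.0 * 157^3 / (3 * 190000 * 144.0)
delta = 4.7148 um


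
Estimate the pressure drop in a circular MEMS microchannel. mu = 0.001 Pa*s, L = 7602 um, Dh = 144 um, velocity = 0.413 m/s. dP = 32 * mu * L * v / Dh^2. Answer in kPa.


Step 1: Convert to SI: L = 7602e-6 m, Dh = 144e-6 m
Step 2: dP = 32 * 0.001 * 7602e-6 * 0.413 / (144e-6)^2
Step 3: dP = 4845.10 Pa
Step 4: Convert to kPa: dP = 4.85 kPa


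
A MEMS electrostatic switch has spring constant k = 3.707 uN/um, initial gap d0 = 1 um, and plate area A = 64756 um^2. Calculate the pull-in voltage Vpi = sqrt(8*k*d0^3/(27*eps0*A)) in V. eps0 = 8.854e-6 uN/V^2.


Step 1: Compute numerator: 8 * k * d0^3 = 8 * 3.707 * 1^3 = 29.656
Step 2: Compute denominator: 27 * eps0 * A = 27 * 8.854e-6 * 64756 = 15.48044
Step 3: Vpi = sqrt(29.656 / 15.48044)
Vpi = 1.38 V


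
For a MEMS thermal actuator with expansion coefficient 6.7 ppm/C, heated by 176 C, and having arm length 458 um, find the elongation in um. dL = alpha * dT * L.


Step 1: Convert CTE: alpha = 6.7 ppm/C = 6.7e-6 /C
Step 2: dL = 6.7e-6 * 176 * 458
dL = 0.5401 um


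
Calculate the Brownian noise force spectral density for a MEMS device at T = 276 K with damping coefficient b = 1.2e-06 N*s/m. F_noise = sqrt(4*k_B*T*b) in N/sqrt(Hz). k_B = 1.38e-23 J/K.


Step 1: Compute 4 * k_B * T * b
= 4 * 1.38e-23 * 276 * 1.2e-06
= 1.8282e-26 N^2/Hz
Step 2: F_noise = sqrt(1.8282e-26)
F_noise = 1.35e-13 N/sqrt(Hz)


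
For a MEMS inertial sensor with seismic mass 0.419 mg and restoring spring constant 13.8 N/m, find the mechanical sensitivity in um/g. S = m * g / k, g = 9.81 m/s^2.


Step 1: Convert mass: m = 0.419 mg = 4.19e-07 kg
Step 2: S = m * g / k = 4.19e-07 * 9.81 / 13.8
Step 3: S = 2.98e-07 m/g
Step 4: Convert to um/g: S = 0.298 um/g


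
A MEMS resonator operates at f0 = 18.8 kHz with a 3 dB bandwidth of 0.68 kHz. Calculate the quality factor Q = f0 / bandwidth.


Step 1: Q = f0 / bandwidth
Step 2: Q = 18.8 / 0.68
Q = 27.6


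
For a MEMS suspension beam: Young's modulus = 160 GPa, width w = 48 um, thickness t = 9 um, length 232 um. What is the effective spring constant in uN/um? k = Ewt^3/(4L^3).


Step 1: Convert E to consistent units (1 GPa = 1000 uN/um^2).
E = 160 GPa = 160000 uN/um^2
Step 2: Compute t^3 = 9^3 = 729
Step 3: Compute L^3 = 232^3 = 12487168
Step 4: k = 160000 * 48 * 729 / (4 * 12487168)
k = 112.0895 uN/um


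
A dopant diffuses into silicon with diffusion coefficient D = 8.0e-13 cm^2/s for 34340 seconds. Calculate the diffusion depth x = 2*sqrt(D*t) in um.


Step 1: Compute D*t = 8.0e-13 * 34340 = 2.7472e-08 cm^2
Step 2: sqrt(D*t) = 1.65747e-04 cm
Step 3: x = 2 * 1.65747e-04 cm = 3.31494e-04 cm
Step 4: Convert to um (1 cm = 1e4 um): x = 3.315 um


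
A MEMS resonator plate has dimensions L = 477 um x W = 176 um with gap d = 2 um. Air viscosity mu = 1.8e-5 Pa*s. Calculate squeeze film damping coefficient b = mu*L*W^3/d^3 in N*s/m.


Step 1: Convert to SI.
L = 477e-6 m, W = 176e-6 m, d = 2e-6 m
Step 2: W^3 = (176e-6)^3 = 5.45e-12 m^3
Step 3: d^3 = (2e-6)^3 = 8.00e-18 m^3
Step 4: b = 1.8e-5 * 477e-6 * 5.45e-12 / 8.00e-18
b = 5.85e-03 N*s/m


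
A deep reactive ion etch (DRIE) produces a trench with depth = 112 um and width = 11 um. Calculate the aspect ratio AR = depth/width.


Step 1: AR = depth / width
Step 2: AR = 112 / 11
AR = 10.2


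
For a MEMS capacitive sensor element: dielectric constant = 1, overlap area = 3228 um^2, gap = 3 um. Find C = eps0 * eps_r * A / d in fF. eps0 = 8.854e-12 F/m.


Step 1: Convert area to m^2: A = 3228e-12 m^2
Step 2: Convert gap to m: d = 3e-6 m
Step 3: C = eps0 * eps_r * A / d
C = 8.854e-12 * 1 * 3228e-12 / 3e-6
Step 4: Convert to fF (multiply by 1e15).
C = 9.53 fF


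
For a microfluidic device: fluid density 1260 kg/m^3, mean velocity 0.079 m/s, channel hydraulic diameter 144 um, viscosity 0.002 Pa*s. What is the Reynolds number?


Step 1: Convert Dh to meters: Dh = 144e-6 m
Step 2: Re = rho * v * Dh / mu
Re = 1260 * 0.079 * 144e-6 / 0.002
Re = 7.167


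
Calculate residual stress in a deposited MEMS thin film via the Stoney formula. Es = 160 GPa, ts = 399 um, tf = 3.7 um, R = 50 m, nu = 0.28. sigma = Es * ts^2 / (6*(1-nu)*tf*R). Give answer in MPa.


Step 1: Compute numerator: Es * ts^2 = 160 * 399^2 = 25472160 (GPa*um^2)
Step 2: Compute denominator (R in um): 6*(1-nu)*tf*R = 6*0.72*3.7*50e6 = 799200000.0 (um^2)
Step 3: sigma (GPa) = 25472160 / 799200000.0 = 3.1872e-02 GPa
Step 4: Convert to MPa (x1000): sigma = 31.9 MPa


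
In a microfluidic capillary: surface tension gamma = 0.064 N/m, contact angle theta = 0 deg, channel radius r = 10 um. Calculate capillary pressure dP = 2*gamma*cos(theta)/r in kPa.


Step 1: cos(0 deg) = 1.0
Step 2: Convert r to m: r = 10e-6 m
Step 3: dP = 2 * 0.064 * 1.0 / 10e-6 = 12800.0 Pa
Step 4: Convert Pa to kPa (divide by 1000).
dP = 12.8 kPa


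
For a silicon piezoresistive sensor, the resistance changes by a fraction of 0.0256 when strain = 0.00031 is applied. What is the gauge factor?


Step 1: Identify values.
dR/R = 0.0256, strain = 0.00031
Step 2: GF = (dR/R) / strain = 0.0256 / 0.00031
GF = 82.6


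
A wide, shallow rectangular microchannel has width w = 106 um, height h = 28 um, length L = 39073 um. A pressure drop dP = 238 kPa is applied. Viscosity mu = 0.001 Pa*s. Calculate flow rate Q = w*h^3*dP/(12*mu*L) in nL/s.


Step 1: Convert all dimensions to SI (meters).
w = 106e-6 m, h = 28e-6 m, L = 39073e-6 m, dP = 238e3 Pa
Step 2: Q = w * h^3 * dP / (12 * mu * L)
Q = 106e-6 * (28e-6)^3 * 238e3 / (12 * 0.001 * 39073e-6) = 1.1811333e-09 m^3/s
Step 3: Convert Q from m^3/s to nL/s (1 m^3 = 1e12 nL, so multiply by 1e12).
Q = 1181.133 nL/s


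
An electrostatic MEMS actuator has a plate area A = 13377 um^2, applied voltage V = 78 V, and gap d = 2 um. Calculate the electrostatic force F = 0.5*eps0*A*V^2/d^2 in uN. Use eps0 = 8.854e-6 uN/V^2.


Step 1: Identify parameters.
eps0 = 8.854e-6 uN/V^2, A = 13377 um^2, V = 78 V, d = 2 um
Step 2: Compute V^2 = 78^2 = 6084
Step 3: Compute d^2 = 2^2 = 4
Step 4: F = 0.5 * 8.854e-6 * 13377 * 6084 / 4
F = 90.074 uN


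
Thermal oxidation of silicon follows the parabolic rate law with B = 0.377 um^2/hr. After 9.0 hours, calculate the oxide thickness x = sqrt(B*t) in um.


Step 1: Compute B*t = 0.377 * 9.0 = 3.393
Step 2: x = sqrt(3.393)
x = 1.842 um


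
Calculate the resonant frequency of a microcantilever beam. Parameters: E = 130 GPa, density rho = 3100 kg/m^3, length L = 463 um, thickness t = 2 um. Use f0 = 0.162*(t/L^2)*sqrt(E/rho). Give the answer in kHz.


Step 1: Convert units to SI.
t_SI = 2e-6 m, L_SI = 463e-6 m
Step 2: Calculate sqrt(E/rho).
sqrt(130e9 / 3100) = 6475.76 m/s
Step 3: Compute f0.
f0 = 0.162 * 2e-6 / (463e-6)^2 * 6475.76 = 9787.5 Hz = 9.79 kHz


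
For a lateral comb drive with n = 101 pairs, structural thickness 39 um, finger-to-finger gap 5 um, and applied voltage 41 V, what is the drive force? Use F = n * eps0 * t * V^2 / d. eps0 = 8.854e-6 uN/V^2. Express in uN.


Step 1: Parameters: n=101, eps0=8.854e-6 uN/V^2, t=39 um, V=41 V, d=5 um
Step 2: V^2 = 1681
Step 3: F = 101 * 8.854e-6 * 39 * 1681 / 5
F = 11.725 uN


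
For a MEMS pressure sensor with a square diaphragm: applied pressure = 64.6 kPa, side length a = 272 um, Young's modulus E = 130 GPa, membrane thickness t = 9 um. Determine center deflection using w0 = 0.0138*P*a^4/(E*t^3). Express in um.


Step 1: Convert pressure to compatible units (E is in GPa, so P in GPa).
P = 64.6 kPa = 64.6e-6 GPa
Step 2: Compute numerator: 0.0138 * P * a^4.
a^4 = 272^4 = 5473632256
numerator = 0.0138 * 64.6e-6 * 5473632256 = 4.8796e+03
Step 3: Compute denominator: E * t^3 = 130 * 9^3 = 94770
Step 4: w0 = numerator / denominator = 4.8796e+03 / 94770 = 0.0515 um


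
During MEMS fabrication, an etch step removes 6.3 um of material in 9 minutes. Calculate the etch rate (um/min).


Step 1: Etch rate = depth / time
Step 2: rate = 6.3 / 9
rate = 0.7 um/min


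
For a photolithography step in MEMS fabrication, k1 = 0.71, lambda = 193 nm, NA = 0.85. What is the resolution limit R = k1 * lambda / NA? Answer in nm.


Step 1: Identify values: k1 = 0.71, lambda = 193 nm, NA = 0.85
Step 2: R = k1 * lambda / NA
R = 0.71 * 193 / 0.85
R = 161.2 nm


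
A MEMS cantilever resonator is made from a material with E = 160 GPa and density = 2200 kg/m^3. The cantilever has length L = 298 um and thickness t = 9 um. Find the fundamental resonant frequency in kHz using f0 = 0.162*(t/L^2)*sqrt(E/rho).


Step 1: Convert units to SI.
t_SI = 9e-6 m, L_SI = 298e-6 m
Step 2: Calculate sqrt(E/rho).
sqrt(160e9 / 2200) = 8528.03 m/s
Step 3: Compute f0.
f0 = 0.162 * 9e-6 / (298e-6)^2 * 8528.03 = 140014.7 Hz = 140.01 kHz
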